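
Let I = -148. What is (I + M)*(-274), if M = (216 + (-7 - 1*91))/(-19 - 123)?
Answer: 2895358/71 ≈ 40780.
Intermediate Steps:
M = -59/71 (M = (216 + (-7 - 91))/(-142) = (216 - 98)*(-1/142) = 118*(-1/142) = -59/71 ≈ -0.83099)
(I + M)*(-274) = (-148 - 59/71)*(-274) = -10567/71*(-274) = 2895358/71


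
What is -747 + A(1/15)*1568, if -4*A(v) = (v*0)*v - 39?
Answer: 14541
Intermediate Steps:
A(v) = 39/4 (A(v) = -((v*0)*v - 39)/4 = -(0*v - 39)/4 = -(0 - 39)/4 = -¼*(-39) = 39/4)
-747 + A(1/15)*1568 = -747 + (39/4)*1568 = -747 + 15288 = 14541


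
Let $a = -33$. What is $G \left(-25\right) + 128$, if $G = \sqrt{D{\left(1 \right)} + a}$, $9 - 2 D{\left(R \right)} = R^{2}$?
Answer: $128 - 25 i \sqrt{29} \approx 128.0 - 134.63 i$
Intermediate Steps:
$D{\left(R \right)} = \frac{9}{2} - \frac{R^{2}}{2}$
$G = i \sqrt{29}$ ($G = \sqrt{\left(\frac{9}{2} - \frac{1^{2}}{2}\right) - 33} = \sqrt{\left(\frac{9}{2} - \frac{1}{2}\right) - 33} = \sqrt{4 - 33} = \sqrt{-29} = i \sqrt{29} \approx 5.3852 i$)
$G \left(-25\right) + 128 = i \sqrt{29} \left(-25\right) + 128 = - 25 i \sqrt{29} + 128 = 128 - 25 i \sqrt{29}$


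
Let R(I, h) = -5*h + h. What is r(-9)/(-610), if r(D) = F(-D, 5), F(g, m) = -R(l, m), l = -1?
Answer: -2/61 ≈ -0.032787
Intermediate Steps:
R(I, h) = -4*h
F(g, m) = 4*m (F(g, m) = -(-4)*m = 4*m)
r(D) = 20 (r(D) = 4*5 = 20)
r(-9)/(-610) = 20/(-610) = 20*(-1/610) = -2/61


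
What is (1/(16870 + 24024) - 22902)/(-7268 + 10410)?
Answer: -936554387/128488948 ≈ -7.2890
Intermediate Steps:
(1/(16870 + 24024) - 22902)/(-7268 + 10410) = (1/40894 - 22902)/3142 = (1/40894 - 22902)*(1/3142) = -936554387/40894*1/3142 = -936554387/128488948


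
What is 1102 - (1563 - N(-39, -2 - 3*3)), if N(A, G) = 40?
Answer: -421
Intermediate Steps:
1102 - (1563 - N(-39, -2 - 3*3)) = 1102 - (1563 - 1*40) = 1102 - (1563 - 40) = 1102 - 1*1523 = 1102 - 1523 = -421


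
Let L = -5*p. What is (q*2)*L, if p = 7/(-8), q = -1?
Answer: -35/4 ≈ -8.7500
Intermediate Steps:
p = -7/8 (p = 7*(-⅛) = -7/8 ≈ -0.87500)
L = 35/8 (L = -5*(-7/8) = 35/8 ≈ 4.3750)
(q*2)*L = -1*2*(35/8) = -2*35/8 = -35/4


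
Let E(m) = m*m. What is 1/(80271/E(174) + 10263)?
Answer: 3364/34533651 ≈ 9.7412e-5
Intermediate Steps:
E(m) = m**2
1/(80271/E(174) + 10263) = 1/(80271/(174**2) + 10263) = 1/(80271/30276 + 10263) = 1/(80271*(1/30276) + 10263) = 1/(8919/3364 + 10263) = 1/(34533651/3364) = 3364/34533651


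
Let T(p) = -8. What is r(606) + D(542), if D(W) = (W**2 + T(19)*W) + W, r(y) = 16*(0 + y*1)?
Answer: 299666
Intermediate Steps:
r(y) = 16*y (r(y) = 16*(0 + y) = 16*y)
D(W) = W**2 - 7*W (D(W) = (W**2 - 8*W) + W = W**2 - 7*W)
r(606) + D(542) = 16*606 + 542*(-7 + 542) = 9696 + 542*535 = 9696 + 289970 = 299666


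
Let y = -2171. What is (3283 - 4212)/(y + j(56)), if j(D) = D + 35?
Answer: 929/2080 ≈ 0.44663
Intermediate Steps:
j(D) = 35 + D
(3283 - 4212)/(y + j(56)) = (3283 - 4212)/(-2171 + (35 + 56)) = -929/(-2171 + 91) = -929/(-2080) = -929*(-1/2080) = 929/2080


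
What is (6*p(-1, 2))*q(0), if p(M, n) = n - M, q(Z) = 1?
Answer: 18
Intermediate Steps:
(6*p(-1, 2))*q(0) = (6*(2 - 1*(-1)))*1 = (6*(2 + 1))*1 = (6*3)*1 = 18*1 = 18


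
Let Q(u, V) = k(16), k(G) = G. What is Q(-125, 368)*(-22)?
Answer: -352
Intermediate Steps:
Q(u, V) = 16
Q(-125, 368)*(-22) = 16*(-22) = -352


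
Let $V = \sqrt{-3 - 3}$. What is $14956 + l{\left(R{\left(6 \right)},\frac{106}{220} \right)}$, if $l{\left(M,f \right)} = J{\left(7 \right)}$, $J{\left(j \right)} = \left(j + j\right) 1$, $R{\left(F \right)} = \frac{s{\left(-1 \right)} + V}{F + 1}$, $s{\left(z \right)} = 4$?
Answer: $14970$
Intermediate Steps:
$V = i \sqrt{6}$ ($V = \sqrt{-6} = i \sqrt{6} \approx 2.4495 i$)
$R{\left(F \right)} = \frac{4 + i \sqrt{6}}{1 + F}$ ($R{\left(F \right)} = \frac{4 + i \sqrt{6}}{F + 1} = \frac{4 + i \sqrt{6}}{1 + F}$)
$J{\left(j \right)} = 2 j$ ($J{\left(j \right)} = 2 j 1 = 2 j$)
$l{\left(M,f \right)} = 14$ ($l{\left(M,f \right)} = 2 \cdot 7 = 14$)
$14956 + l{\left(R{\left(6 \right)},\frac{106}{220} \right)} = 14956 + 14 = 14970$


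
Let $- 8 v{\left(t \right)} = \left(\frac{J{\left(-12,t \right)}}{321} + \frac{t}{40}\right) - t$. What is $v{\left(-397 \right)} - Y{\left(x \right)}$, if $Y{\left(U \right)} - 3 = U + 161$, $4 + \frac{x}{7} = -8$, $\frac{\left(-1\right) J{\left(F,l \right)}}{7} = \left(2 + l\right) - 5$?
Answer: $- \frac{13299643}{102720} \approx -129.47$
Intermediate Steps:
$J{\left(F,l \right)} = 21 - 7 l$ ($J{\left(F,l \right)} = - 7 \left(\left(2 + l\right) - 5\right) = - 7 \left(-3 + l\right) = 21 - 7 l$)
$x = -84$ ($x = -28 + 7 \left(-8\right) = -28 - 56 = -84$)
$Y{\left(U \right)} = 164 + U$ ($Y{\left(U \right)} = 3 + \left(U + 161\right) = 3 + \left(161 + U\right) = 164 + U$)
$v{\left(t \right)} = - \frac{7}{856} + \frac{12799 t}{102720}$ ($v{\left(t \right)} = - \frac{\left(\frac{21 - 7 t}{321} + \frac{t}{40}\right) - t}{8} = - \frac{\left(\left(21 - 7 t\right) \frac{1}{321} + t \frac{1}{40}\right) - t}{8} = - \frac{\left(\left(\frac{7}{107} - \frac{7 t}{321}\right) + \frac{t}{40}\right) - t}{8} = - \frac{\left(\frac{7}{107} + \frac{41 t}{12840}\right) - t}{8} = - \frac{\frac{7}{107} - \frac{12799 t}{12840}}{8} = - \frac{7}{856} + \frac{12799 t}{102720}$)
$v{\left(-397 \right)} - Y{\left(x \right)} = \left(- \frac{7}{856} + \frac{12799}{102720} \left(-397\right)\right) - \left(164 - 84\right) = \left(- \frac{7}{856} - \frac{5081203}{102720}\right) - 80 = - \frac{5082043}{102720} - 80 = - \frac{13299643}{102720}$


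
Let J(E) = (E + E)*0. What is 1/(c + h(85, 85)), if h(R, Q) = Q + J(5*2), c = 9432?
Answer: 1/9517 ≈ 0.00010508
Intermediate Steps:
J(E) = 0 (J(E) = (2*E)*0 = 0)
h(R, Q) = Q (h(R, Q) = Q + 0 = Q)
1/(c + h(85, 85)) = 1/(9432 + 85) = 1/9517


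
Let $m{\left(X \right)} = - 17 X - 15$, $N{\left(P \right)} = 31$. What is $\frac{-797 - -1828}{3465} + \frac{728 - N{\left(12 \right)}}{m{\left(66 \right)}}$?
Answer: $- \frac{414286}{1313235} \approx -0.31547$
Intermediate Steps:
$m{\left(X \right)} = -15 - 17 X$
$\frac{-797 - -1828}{3465} + \frac{728 - N{\left(12 \right)}}{m{\left(66 \right)}} = \frac{-797 - -1828}{3465} + \frac{728 - 31}{-15 - 1122} = \left(-797 + 1828\right) \frac{1}{3465} + \frac{728 - 31}{-15 - 1122} = 1031 \cdot \frac{1}{3465} + \frac{697}{-1137} = \frac{1031}{3465} + 697 \left(- \frac{1}{1137}\right) = \frac{1031}{3465} - \frac{697}{1137} = - \frac{414286}{1313235}$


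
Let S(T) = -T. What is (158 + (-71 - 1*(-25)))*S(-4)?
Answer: 448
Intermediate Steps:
(158 + (-71 - 1*(-25)))*S(-4) = (158 + (-71 - 1*(-25)))*(-1*(-4)) = (158 + (-71 + 25))*4 = (158 - 46)*4 = 112*4 = 448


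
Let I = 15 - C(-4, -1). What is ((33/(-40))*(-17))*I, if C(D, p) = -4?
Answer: 10659/40 ≈ 266.48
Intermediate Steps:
I = 19 (I = 15 - 1*(-4) = 15 + 4 = 19)
((33/(-40))*(-17))*I = ((33/(-40))*(-17))*19 = ((33*(-1/40))*(-17))*19 = -33/40*(-17)*19 = (561/40)*19 = 10659/40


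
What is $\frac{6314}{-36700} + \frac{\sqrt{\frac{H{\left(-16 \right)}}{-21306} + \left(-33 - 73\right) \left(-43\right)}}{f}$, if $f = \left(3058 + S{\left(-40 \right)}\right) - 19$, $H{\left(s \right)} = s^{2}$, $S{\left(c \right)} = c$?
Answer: $- \frac{3157}{18350} + \frac{\sqrt{517269688638}}{31948347} \approx -0.14953$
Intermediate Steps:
$f = 2999$ ($f = \left(3058 - 40\right) - 19 = 3018 - 19 = 2999$)
$\frac{6314}{-36700} + \frac{\sqrt{\frac{H{\left(-16 \right)}}{-21306} + \left(-33 - 73\right) \left(-43\right)}}{f} = \frac{6314}{-36700} + \frac{\sqrt{\frac{\left(-16\right)^{2}}{-21306} + \left(-33 - 73\right) \left(-43\right)}}{2999} = 6314 \left(- \frac{1}{36700}\right) + \sqrt{256 \left(- \frac{1}{21306}\right) - -4558} \cdot \frac{1}{2999} = - \frac{3157}{18350} + \sqrt{- \frac{128}{10653} + 4558} \cdot \frac{1}{2999} = - \frac{3157}{18350} + \sqrt{\frac{48556246}{10653}} \cdot \frac{1}{2999} = - \frac{3157}{18350} + \frac{\sqrt{517269688638}}{10653} \cdot \frac{1}{2999} = - \frac{3157}{18350} + \frac{\sqrt{517269688638}}{31948347}$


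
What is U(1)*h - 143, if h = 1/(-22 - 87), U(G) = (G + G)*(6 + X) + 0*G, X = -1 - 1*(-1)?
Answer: -15599/109 ≈ -143.11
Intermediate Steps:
X = 0 (X = -1 + 1 = 0)
U(G) = 12*G (U(G) = (G + G)*(6 + 0) + 0*G = (2*G)*6 + 0 = 12*G + 0 = 12*G)
h = -1/109 (h = 1/(-109) = -1/109 ≈ -0.0091743)
U(1)*h - 143 = (12*1)*(-1/109) - 143 = 12*(-1/109) - 143 = -12/109 - 143 = -15599/109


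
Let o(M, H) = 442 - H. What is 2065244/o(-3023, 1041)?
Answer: -2065244/599 ≈ -3447.8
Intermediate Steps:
2065244/o(-3023, 1041) = 2065244/(442 - 1*1041) = 2065244/(442 - 1041) = 2065244/(-599) = 2065244*(-1/599) = -2065244/599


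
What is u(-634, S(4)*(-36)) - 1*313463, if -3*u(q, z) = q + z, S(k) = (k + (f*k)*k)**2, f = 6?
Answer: -579755/3 ≈ -1.9325e+5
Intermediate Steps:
S(k) = (k + 6*k**2)**2 (S(k) = (k + (6*k)*k)**2 = (k + 6*k**2)**2)
u(q, z) = -q/3 - z/3 (u(q, z) = -(q + z)/3 = -q/3 - z/3)
u(-634, S(4)*(-36)) - 1*313463 = (-1/3*(-634) - 4**2*(1 + 6*4)**2*(-36)/3) - 1*313463 = (634/3 - 16*(1 + 24)**2*(-36)/3) - 313463 = (634/3 - 16*25**2*(-36)/3) - 313463 = (634/3 - 16*625*(-36)/3) - 313463 = (634/3 - 10000*(-36)/3) - 313463 = (634/3 - 1/3*(-360000)) - 313463 = (634/3 + 120000) - 313463 = 360634/3 - 313463 = -579755/3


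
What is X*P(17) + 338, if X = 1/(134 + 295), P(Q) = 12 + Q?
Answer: 145031/429 ≈ 338.07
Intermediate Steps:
X = 1/429 ≈ 0.0023310
X*P(17) + 338 = (12 + 17)/429 + 338 = (1/429)*29 + 338 = 29/429 + 338 = 145031/429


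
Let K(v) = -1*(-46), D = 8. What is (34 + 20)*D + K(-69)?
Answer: 478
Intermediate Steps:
K(v) = 46
(34 + 20)*D + K(-69) = (34 + 20)*8 + 46 = 54*8 + 46 = 432 + 46 = 478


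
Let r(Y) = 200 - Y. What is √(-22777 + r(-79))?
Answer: I*√22498 ≈ 149.99*I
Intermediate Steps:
√(-22777 + r(-79)) = √(-22777 + (200 - 1*(-79))) = √(-22777 + (200 + 79)) = √(-22777 + 279) = √(-22498) = I*√22498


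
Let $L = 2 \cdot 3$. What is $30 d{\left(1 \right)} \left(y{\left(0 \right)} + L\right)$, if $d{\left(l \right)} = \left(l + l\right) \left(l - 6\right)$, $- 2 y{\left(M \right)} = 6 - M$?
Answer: $-900$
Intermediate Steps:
$y{\left(M \right)} = -3 + \frac{M}{2}$ ($y{\left(M \right)} = - \frac{6 - M}{2} = -3 + \frac{M}{2}$)
$d{\left(l \right)} = 2 l \left(-6 + l\right)$
$L = 6$
$30 d{\left(1 \right)} \left(y{\left(0 \right)} + L\right) = 30 \cdot 2 \cdot 1 \left(-6 + 1\right) \left(\left(-3 + \frac{1}{2} \cdot 0\right) + 6\right) = 30 \cdot 2 \cdot 1 \left(-5\right) \left(\left(-3 + 0\right) + 6\right) = 30 \left(-10\right) \left(-3 + 6\right) = \left(-300\right) 3 = -900$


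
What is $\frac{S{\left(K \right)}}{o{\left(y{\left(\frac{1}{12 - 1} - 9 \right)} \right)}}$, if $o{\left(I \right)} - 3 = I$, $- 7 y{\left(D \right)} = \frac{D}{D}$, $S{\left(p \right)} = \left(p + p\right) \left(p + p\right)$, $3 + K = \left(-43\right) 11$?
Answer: $\frac{1586032}{5} \approx 3.1721 \cdot 10^{5}$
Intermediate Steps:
$K = -476$ ($K = -3 - 473 = -476$)
$S{\left(p \right)} = 4 p^{2}$ ($S{\left(p \right)} = 2 p 2 p = 4 p^{2}$)
$y{\left(D \right)} = - \frac{1}{7}$ ($y{\left(D \right)} = - \frac{D \frac{1}{D}}{7} = \left(- \frac{1}{7}\right) 1 = - \frac{1}{7}$)
$o{\left(I \right)} = 3 + I$
$\frac{S{\left(K \right)}}{o{\left(y{\left(\frac{1}{12 - 1} - 9 \right)} \right)}} = \frac{4 \left(-476\right)^{2}}{3 - \frac{1}{7}} = \frac{4 \cdot 226576}{\frac{20}{7}} = 906304 \cdot \frac{7}{20} = \frac{1586032}{5}$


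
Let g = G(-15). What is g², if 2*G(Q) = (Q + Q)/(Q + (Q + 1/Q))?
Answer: 50625/203401 ≈ 0.24889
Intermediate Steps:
G(Q) = Q/(1/Q + 2*Q) (G(Q) = ((Q + Q)/(Q + (Q + 1/Q)))/2 = ((2*Q)/(1/Q + 2*Q))/2 = (2*Q/(1/Q + 2*Q))/2 = Q/(1/Q + 2*Q))
g = 225/451 (g = (-15)²/(1 + 2*(-15)²) = 225/(1 + 2*225) = 225/(1 + 450) = 225/451 ≈ 0.49889)
g² = (225/451)² = 50625/203401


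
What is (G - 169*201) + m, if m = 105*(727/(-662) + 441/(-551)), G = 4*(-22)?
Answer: -12495413929/364762 ≈ -34256.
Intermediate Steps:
G = -88
m = -72714495/364762 (m = 105*(727*(-1/662) + 441*(-1/551)) = 105*(-727/662 - 441/551) = 105*(-692519/364762) = -72714495/364762 ≈ -199.35)
(G - 169*201) + m = (-88 - 169*201) - 72714495/364762 = (-88 - 33969) - 72714495/364762 = -34057 - 72714495/364762 = -12495413929/364762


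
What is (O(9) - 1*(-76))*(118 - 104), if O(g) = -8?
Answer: 952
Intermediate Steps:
(O(9) - 1*(-76))*(118 - 104) = (-8 - 1*(-76))*(118 - 104) = (-8 + 76)*14 = 68*14 = 952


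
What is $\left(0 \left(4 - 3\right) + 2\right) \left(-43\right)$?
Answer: $-86$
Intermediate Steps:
$\left(0 \left(4 - 3\right) + 2\right) \left(-43\right) = \left(0 \cdot 1 + 2\right) \left(-43\right) = \left(0 + 2\right) \left(-43\right) = 2 \left(-43\right) = -86$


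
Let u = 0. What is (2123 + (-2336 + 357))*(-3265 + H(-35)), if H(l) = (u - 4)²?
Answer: -467856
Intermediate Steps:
H(l) = 16 (H(l) = (0 - 4)² = (-4)² = 16)
(2123 + (-2336 + 357))*(-3265 + H(-35)) = (2123 + (-2336 + 357))*(-3265 + 16) = (2123 - 1979)*(-3249) = 144*(-3249) = -467856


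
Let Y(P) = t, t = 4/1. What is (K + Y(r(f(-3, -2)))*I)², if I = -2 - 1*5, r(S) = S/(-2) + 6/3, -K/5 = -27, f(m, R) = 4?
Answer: 11449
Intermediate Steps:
K = 135 (K = -5*(-27) = 135)
r(S) = 2 - S/2 (r(S) = S*(-½) + 6*(⅓) = -S/2 + 2 = 2 - S/2)
t = 4 (t = 4*1 = 4)
I = -7 (I = -2 - 5 = -7)
Y(P) = 4
(K + Y(r(f(-3, -2)))*I)² = (135 + 4*(-7))² = (135 - 28)² = 107² = 11449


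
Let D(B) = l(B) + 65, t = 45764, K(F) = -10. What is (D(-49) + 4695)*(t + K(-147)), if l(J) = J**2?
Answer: 327644394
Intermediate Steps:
D(B) = 65 + B**2 (D(B) = B**2 + 65 = 65 + B**2)
(D(-49) + 4695)*(t + K(-147)) = ((65 + (-49)**2) + 4695)*(45764 - 10) = ((65 + 2401) + 4695)*45754 = (2466 + 4695)*45754 = 7161*45754 = 327644394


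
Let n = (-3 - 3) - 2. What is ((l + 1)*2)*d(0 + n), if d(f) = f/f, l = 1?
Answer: 4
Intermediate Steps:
n = -8 (n = -6 - 2 = -8)
d(f) = 1
((l + 1)*2)*d(0 + n) = ((1 + 1)*2)*1 = (2*2)*1 = 4*1 = 4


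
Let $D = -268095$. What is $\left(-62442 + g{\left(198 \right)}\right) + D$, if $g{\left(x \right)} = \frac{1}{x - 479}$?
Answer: $- \frac{92880898}{281} \approx -3.3054 \cdot 10^{5}$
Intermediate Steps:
$g{\left(x \right)} = \frac{1}{-479 + x}$
$\left(-62442 + g{\left(198 \right)}\right) + D = \left(-62442 + \frac{1}{-479 + 198}\right) - 268095 = \left(-62442 + \frac{1}{-281}\right) - 268095 = \left(-62442 - \frac{1}{281}\right) - 268095 = - \frac{17546203}{281} - 268095 = - \frac{92880898}{281}$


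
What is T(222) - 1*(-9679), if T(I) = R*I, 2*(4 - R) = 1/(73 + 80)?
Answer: 538880/51 ≈ 10566.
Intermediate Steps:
R = 1223/306 (R = 4 - 1/(2*(73 + 80)) = 4 - 1/2/153 = 4 - 1/2*1/153 = 4 - 1/306 = 1223/306 ≈ 3.9967)
T(I) = 1223*I/306
T(222) - 1*(-9679) = (1223/306)*222 - 1*(-9679) = 45251/51 + 9679 = 538880/51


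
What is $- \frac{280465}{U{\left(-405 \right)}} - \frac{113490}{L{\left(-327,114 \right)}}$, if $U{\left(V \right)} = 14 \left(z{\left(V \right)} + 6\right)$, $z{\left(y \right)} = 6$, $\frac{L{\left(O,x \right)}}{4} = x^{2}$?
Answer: $- \frac{50690135}{30324} \approx -1671.6$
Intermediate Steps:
$L{\left(O,x \right)} = 4 x^{2}$
$U{\left(V \right)} = 168$ ($U{\left(V \right)} = 14 \left(6 + 6\right) = 14 \cdot 12 = 168$)
$- \frac{280465}{U{\left(-405 \right)}} - \frac{113490}{L{\left(-327,114 \right)}} = - \frac{280465}{168} - \frac{113490}{4 \cdot 114^{2}} = \left(-280465\right) \frac{1}{168} - \frac{113490}{4 \cdot 12996} = - \frac{280465}{168} - \frac{113490}{51984} = - \frac{280465}{168} - \frac{6305}{2888} = - \frac{50690135}{30324}$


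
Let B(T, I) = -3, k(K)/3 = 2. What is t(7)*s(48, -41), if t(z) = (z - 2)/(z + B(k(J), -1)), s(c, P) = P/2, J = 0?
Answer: -205/8 ≈ -25.625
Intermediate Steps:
k(K) = 6 (k(K) = 3*2 = 6)
s(c, P) = P/2 (s(c, P) = P*(½) = P/2)
t(z) = (-2 + z)/(-3 + z) (t(z) = (z - 2)/(z - 3) = (-2 + z)/(-3 + z))
t(7)*s(48, -41) = ((-2 + 7)/(-3 + 7))*((½)*(-41)) = (5/4)*(-41/2) = -205/8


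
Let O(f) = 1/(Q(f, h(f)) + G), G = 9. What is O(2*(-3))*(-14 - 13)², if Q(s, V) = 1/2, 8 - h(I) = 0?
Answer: 1458/19 ≈ 76.737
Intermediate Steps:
h(I) = 8 (h(I) = 8 - 1*0 = 8 + 0 = 8)
Q(s, V) = ½
O(f) = 2/19 (O(f) = 1/(½ + 9) = 1/(19/2) = 2/19)
O(2*(-3))*(-14 - 13)² = 2*(-14 - 13)²/19 = (2/19)*(-27)² = (2/19)*729 = 1458/19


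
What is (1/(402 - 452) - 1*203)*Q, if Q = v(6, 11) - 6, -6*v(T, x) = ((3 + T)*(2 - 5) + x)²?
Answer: 741023/75 ≈ 9880.3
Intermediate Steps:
v(T, x) = -(-9 + x - 3*T)²/6 (v(T, x) = -((3 + T)*(2 - 5) + x)²/6 = -((3 + T)*(-3) + x)²/6 = -((-9 - 3*T) + x)²/6 = -(-9 + x - 3*T)²/6)
Q = -146/3 (Q = -(9 - 1*11 + 3*6)²/6 - 6 = -(9 - 11 + 18)²/6 - 6 = -⅙*16² - 6 = -⅙*256 - 6 = -128/3 - 6 = -146/3 ≈ -48.667)
(1/(402 - 452) - 1*203)*Q = (1/(402 - 452) - 1*203)*(-146/3) = (1/(-50) - 203)*(-146/3) = (-1/50 - 203)*(-146/3) = -10151/50*(-146/3) = 741023/75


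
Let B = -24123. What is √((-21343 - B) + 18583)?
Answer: √21363 ≈ 146.16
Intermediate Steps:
√((-21343 - B) + 18583) = √((-21343 - 1*(-24123)) + 18583) = √((-21343 + 24123) + 18583) = √(2780 + 18583) = √21363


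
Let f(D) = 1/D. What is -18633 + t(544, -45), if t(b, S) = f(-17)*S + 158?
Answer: -314030/17 ≈ -18472.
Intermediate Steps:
t(b, S) = 158 - S/17 (t(b, S) = S/(-17) + 158 = -S/17 + 158 = 158 - S/17)
-18633 + t(544, -45) = -18633 + (158 - 1/17*(-45)) = -18633 + (158 + 45/17) = -18633 + 2731/17 = -314030/17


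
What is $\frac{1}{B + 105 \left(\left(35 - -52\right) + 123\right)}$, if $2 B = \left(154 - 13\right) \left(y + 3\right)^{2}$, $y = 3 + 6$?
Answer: $\frac{1}{32202} \approx 3.1054 \cdot 10^{-5}$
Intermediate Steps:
$y = 9$
$B = 10152$ ($B = \frac{\left(154 - 13\right) \left(9 + 3\right)^{2}}{2} = \frac{141 \cdot 12^{2}}{2} = \frac{141 \cdot 144}{2} = \frac{1}{2} \cdot 20304 = 10152$)
$\frac{1}{B + 105 \left(\left(35 - -52\right) + 123\right)} = \frac{1}{10152 + 105 \left(\left(35 - -52\right) + 123\right)} = \frac{1}{10152 + 105 \left(\left(35 + 52\right) + 123\right)} = \frac{1}{10152 + 105 \left(87 + 123\right)} = \frac{1}{10152 + 105 \cdot 210} = \frac{1}{10152 + 22050} = \frac{1}{32202}$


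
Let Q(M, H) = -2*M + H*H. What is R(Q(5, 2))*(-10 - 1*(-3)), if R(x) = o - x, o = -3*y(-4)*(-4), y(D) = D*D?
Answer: -1386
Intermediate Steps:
y(D) = D**2
Q(M, H) = H**2 - 2*M (Q(M, H) = -2*M + H**2 = H**2 - 2*M)
o = 192 (o = -3*(-4)**2*(-4) = -3*16*(-4) = -48*(-4) = 192)
R(x) = 192 - x
R(Q(5, 2))*(-10 - 1*(-3)) = (192 - (2**2 - 2*5))*(-10 - 1*(-3)) = (192 - (4 - 10))*(-10 + 3) = (192 - 1*(-6))*(-7) = (192 + 6)*(-7) = 198*(-7) = -1386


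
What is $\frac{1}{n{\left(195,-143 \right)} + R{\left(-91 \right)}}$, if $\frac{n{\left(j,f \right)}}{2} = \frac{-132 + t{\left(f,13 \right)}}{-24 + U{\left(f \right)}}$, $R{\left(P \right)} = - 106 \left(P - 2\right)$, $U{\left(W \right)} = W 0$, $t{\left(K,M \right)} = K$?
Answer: $\frac{12}{118571} \approx 0.00010121$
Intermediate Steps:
$U{\left(W \right)} = 0$
$R{\left(P \right)} = 212 - 106 P$ ($R{\left(P \right)} = - 106 \left(-2 + P\right) = 212 - 106 P$)
$n{\left(j,f \right)} = 11 - \frac{f}{12}$ ($n{\left(j,f \right)} = 2 \frac{-132 + f}{-24 + 0} = 2 \frac{-132 + f}{-24} = 2 \left(-132 + f\right) \left(- \frac{1}{24}\right) = 2 \left(\frac{11}{2} - \frac{f}{24}\right) = 11 - \frac{f}{12}$)
$\frac{1}{n{\left(195,-143 \right)} + R{\left(-91 \right)}} = \frac{1}{\left(11 - - \frac{143}{12}\right) + \left(212 - -9646\right)} = \frac{1}{\left(11 + \frac{143}{12}\right) + \left(212 + 9646\right)} = \frac{1}{\frac{275}{12} + 9858} = \frac{1}{\frac{118571}{12}} = \frac{12}{118571}$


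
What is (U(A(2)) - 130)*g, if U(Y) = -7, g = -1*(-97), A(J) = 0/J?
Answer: -13289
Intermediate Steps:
A(J) = 0
g = 97
(U(A(2)) - 130)*g = (-7 - 130)*97 = -137*97 = -13289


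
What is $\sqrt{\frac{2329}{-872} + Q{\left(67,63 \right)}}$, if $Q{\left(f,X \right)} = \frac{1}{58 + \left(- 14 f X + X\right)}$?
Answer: $\frac{i \sqrt{1765774260368746}}{25712228} \approx 1.6343 i$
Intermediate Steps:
$Q{\left(f,X \right)} = \frac{1}{58 + X - 14 X f}$ ($Q{\left(f,X \right)} = \frac{1}{58 - \left(- X + 14 X f\right)} = \frac{1}{58 + X - 14 X f}$)
$\sqrt{\frac{2329}{-872} + Q{\left(67,63 \right)}} = \sqrt{\frac{2329}{-872} + \frac{1}{58 + 63 - 882 \cdot 67}} = \sqrt{2329 \left(- \frac{1}{872}\right) + \frac{1}{58 + 63 - 59094}} = \sqrt{- \frac{2329}{872} + \frac{1}{-58973}} = \sqrt{- \frac{2329}{872} - \frac{1}{58973}} = \sqrt{- \frac{137348989}{51424456}} = \frac{i \sqrt{1765774260368746}}{25712228}$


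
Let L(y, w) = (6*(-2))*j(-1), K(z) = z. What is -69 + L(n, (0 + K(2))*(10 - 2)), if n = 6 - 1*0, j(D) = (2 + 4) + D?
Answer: -129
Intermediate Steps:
j(D) = 6 + D
n = 6 (n = 6 + 0 = 6)
L(y, w) = -60 (L(y, w) = (6*(-2))*(6 - 1) = -12*5 = -60)
-69 + L(n, (0 + K(2))*(10 - 2)) = -69 - 60 = -129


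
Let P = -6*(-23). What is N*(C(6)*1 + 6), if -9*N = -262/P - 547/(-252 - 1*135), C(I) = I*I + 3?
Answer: 21590/8901 ≈ 2.4256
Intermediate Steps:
P = 138
C(I) = 3 + I² (C(I) = I² + 3 = 3 + I²)
N = 4318/80109 (N = -(-262/138 - 547/(-252 - 1*135))/9 = -(-262*1/138 - 547/(-252 - 135))/9 = -(-131/69 - 547/(-387))/9 = -(-131/69 - 547*(-1/387))/9 = -(-131/69 + 547/387)/9 = -⅑*(-4318/8901) = 4318/80109 ≈ 0.053902)
N*(C(6)*1 + 6) = 4318*((3 + 6²)*1 + 6)/80109 = 4318*((3 + 36)*1 + 6)/80109 = 4318*(39*1 + 6)/80109 = 4318*(39 + 6)/80109 = (4318/80109)*45 = 21590/8901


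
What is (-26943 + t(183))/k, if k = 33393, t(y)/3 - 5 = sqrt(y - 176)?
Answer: -8976/11131 + sqrt(7)/11131 ≈ -0.80616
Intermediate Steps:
t(y) = 15 + 3*sqrt(-176 + y) (t(y) = 15 + 3*sqrt(y - 176) = 15 + 3*sqrt(-176 + y))
(-26943 + t(183))/k = (-26943 + (15 + 3*sqrt(-176 + 183)))/33393 = (-26943 + (15 + 3*sqrt(7)))*(1/33393) = (-26928 + 3*sqrt(7))*(1/33393) = -8976/11131 + sqrt(7)/11131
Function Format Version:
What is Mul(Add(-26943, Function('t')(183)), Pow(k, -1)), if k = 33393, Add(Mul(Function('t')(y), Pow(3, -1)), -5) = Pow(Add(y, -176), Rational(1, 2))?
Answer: Add(Rational(-8976, 11131), Mul(Rational(1, 11131), Pow(7, Rational(1, 2)))) ≈ -0.80616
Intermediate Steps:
Function('t')(y) = Add(15, Mul(3, Pow(Add(-176, y), Rational(1, 2)))) (Function('t')(y) = Add(15, Mul(3, Pow(Add(y, -176), Rational(1, 2)))) = Add(15, Mul(3, Pow(Add(-176, y), Rational(1, 2)))))
Mul(Add(-26943, Function('t')(183)), Pow(k, -1)) = Mul(Add(-26943, Add(15, Mul(3, Pow(Add(-176, 183), Rational(1, 2))))), Pow(33393, -1)) = Mul(Add(-26943, Add(15, Mul(3, Pow(7, Rational(1, 2))))), Rational(1, 33393)) = Mul(Add(-26928, Mul(3, Pow(7, Rational(1, 2)))), Rational(1, 33393)) = Add(Rational(-8976, 11131), Mul(Rational(1, 11131), Pow(7, Rational(1, 2))))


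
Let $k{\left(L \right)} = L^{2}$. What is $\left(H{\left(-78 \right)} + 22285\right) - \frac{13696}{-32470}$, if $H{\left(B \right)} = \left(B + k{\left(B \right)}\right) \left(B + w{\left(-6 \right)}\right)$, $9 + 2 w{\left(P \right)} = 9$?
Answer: $- \frac{7243774157}{16235} \approx -4.4618 \cdot 10^{5}$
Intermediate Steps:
$w{\left(P \right)} = 0$ ($w{\left(P \right)} = - \frac{9}{2} + \frac{1}{2} \cdot 9 = - \frac{9}{2} + \frac{9}{2} = 0$)
$H{\left(B \right)} = B \left(B + B^{2}\right)$ ($H{\left(B \right)} = \left(B + B^{2}\right) \left(B + 0\right) = \left(B + B^{2}\right) B = B \left(B + B^{2}\right)$)
$\left(H{\left(-78 \right)} + 22285\right) - \frac{13696}{-32470} = \left(\left(-78\right)^{2} \left(1 - 78\right) + 22285\right) - \frac{13696}{-32470} = \left(6084 \left(-77\right) + 22285\right) - - \frac{6848}{16235} = \left(-468468 + 22285\right) + \frac{6848}{16235} = -446183 + \frac{6848}{16235} = - \frac{7243774157}{16235}$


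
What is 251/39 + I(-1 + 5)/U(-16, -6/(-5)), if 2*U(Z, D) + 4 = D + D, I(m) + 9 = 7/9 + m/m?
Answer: 7237/468 ≈ 15.464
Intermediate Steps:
I(m) = -65/9 (I(m) = -9 + (7/9 + m/m) = -9 + (7*(1/9) + 1) = -9 + (7/9 + 1) = -9 + 16/9 = -65/9)
U(Z, D) = -2 + D (U(Z, D) = -2 + (D + D)/2 = -2 + (2*D)/2 = -2 + D)
251/39 + I(-1 + 5)/U(-16, -6/(-5)) = 251/39 - 65/(9*(-2 - 6/(-5))) = 251*(1/39) - 65/(9*(-2 - 6*(-1/5))) = 251/39 - 65/(9*(-2 + 6/5)) = 251/39 - 65/(9*(-4/5)) = 251/39 - 65/9*(-5/4) = 251/39 + 325/36 = 7237/468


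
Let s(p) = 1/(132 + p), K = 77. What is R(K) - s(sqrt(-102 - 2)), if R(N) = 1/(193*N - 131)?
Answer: -120427/16136715 + I*sqrt(26)/8764 ≈ -0.0074629 + 0.00058181*I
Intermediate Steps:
R(N) = 1/(-131 + 193*N)
R(K) - s(sqrt(-102 - 2)) = 1/(-131 + 193*77) - 1/(132 + sqrt(-102 - 2)) = 1/(-131 + 14861) - 1/(132 + sqrt(-104)) = 1/14730 - 1/(132 + 2*I*sqrt(26))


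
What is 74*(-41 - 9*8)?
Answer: -8362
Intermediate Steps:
74*(-41 - 9*8) = 74*(-41 - 72) = 74*(-113) = -8362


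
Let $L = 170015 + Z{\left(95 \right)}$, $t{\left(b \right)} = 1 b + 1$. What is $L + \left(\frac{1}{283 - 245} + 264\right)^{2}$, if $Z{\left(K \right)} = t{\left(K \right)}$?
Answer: $\frac{346301373}{1444} \approx 2.3982 \cdot 10^{5}$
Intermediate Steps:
$t{\left(b \right)} = 1 + b$ ($t{\left(b \right)} = b + 1 = 1 + b$)
$Z{\left(K \right)} = 1 + K$
$L = 170111$ ($L = 170015 + \left(1 + 95\right) = 170015 + 96 = 170111$)
$L + \left(\frac{1}{283 - 245} + 264\right)^{2} = 170111 + \left(\frac{1}{283 - 245} + 264\right)^{2} = 170111 + \left(\frac{1}{38} + 264\right)^{2} = 170111 + \left(\frac{10033}{38}\right)^{2} = 170111 + \frac{100661089}{1444} = \frac{346301373}{1444}$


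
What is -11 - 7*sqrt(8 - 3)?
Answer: -11 - 7*sqrt(5) ≈ -26.652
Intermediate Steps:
-11 - 7*sqrt(8 - 3) = -11 - 7*sqrt(5)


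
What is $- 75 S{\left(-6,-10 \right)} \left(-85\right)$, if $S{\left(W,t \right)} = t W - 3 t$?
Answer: $573750$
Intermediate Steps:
$S{\left(W,t \right)} = - 3 t + W t$ ($S{\left(W,t \right)} = W t - 3 t = - 3 t + W t$)
$- 75 S{\left(-6,-10 \right)} \left(-85\right) = - 75 \left(- 10 \left(-3 - 6\right)\right) \left(-85\right) = - 75 \left(\left(-10\right) \left(-9\right)\right) \left(-85\right) = \left(-75\right) 90 \left(-85\right) = \left(-6750\right) \left(-85\right) = 573750$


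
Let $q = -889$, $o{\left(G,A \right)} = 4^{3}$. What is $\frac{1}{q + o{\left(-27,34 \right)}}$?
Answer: $- \frac{1}{825} \approx -0.0012121$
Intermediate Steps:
$o{\left(G,A \right)} = 64$
$\frac{1}{q + o{\left(-27,34 \right)}} = \frac{1}{-889 + 64} = \frac{1}{-825} = - \frac{1}{825}$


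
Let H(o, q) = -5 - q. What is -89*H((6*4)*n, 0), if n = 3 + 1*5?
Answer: 445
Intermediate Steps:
n = 8 (n = 3 + 5 = 8)
-89*H((6*4)*n, 0) = -89*(-5 - 1*0) = -89*(-5 + 0) = -89*(-5) = 445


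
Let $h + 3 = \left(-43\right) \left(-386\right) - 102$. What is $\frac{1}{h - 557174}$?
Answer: $- \frac{1}{540681} \approx -1.8495 \cdot 10^{-6}$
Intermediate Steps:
$h = 16493$ ($h = -3 - -16496 = -3 + \left(16598 - 102\right) = -3 + 16496 = 16493$)
$\frac{1}{h - 557174} = \frac{1}{16493 - 557174} = \frac{1}{-540681} = - \frac{1}{540681}$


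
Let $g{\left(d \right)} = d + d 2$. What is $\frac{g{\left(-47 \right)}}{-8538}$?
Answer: $\frac{47}{2846} \approx 0.016514$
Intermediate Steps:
$g{\left(d \right)} = 3 d$ ($g{\left(d \right)} = d + 2 d = 3 d$)
$\frac{g{\left(-47 \right)}}{-8538} = \frac{3 \left(-47\right)}{-8538} = \left(-141\right) \left(- \frac{1}{8538}\right) = \frac{47}{2846}$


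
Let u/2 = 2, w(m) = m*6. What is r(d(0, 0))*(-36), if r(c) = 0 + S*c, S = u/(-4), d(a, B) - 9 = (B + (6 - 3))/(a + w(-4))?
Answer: 639/2 ≈ 319.50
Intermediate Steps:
w(m) = 6*m
u = 4 (u = 2*2 = 4)
d(a, B) = 9 + (3 + B)/(-24 + a) (d(a, B) = 9 + (B + (6 - 3))/(a + 6*(-4)) = 9 + (B + 3)/(a - 24) = 9 + (3 + B)/(-24 + a))
S = -1 (S = 4/(-4) = 4*(-1/4) = -1)
r(c) = -c (r(c) = 0 - c = -c)
r(d(0, 0))*(-36) = -(-213 + 0 + 9*0)/(-24 + 0)*(-36) = -(-213 + 0 + 0)/(-24)*(-36) = -(-1)*(-213)/24*(-36) = -1*71/8*(-36) = -71/8*(-36) = 639/2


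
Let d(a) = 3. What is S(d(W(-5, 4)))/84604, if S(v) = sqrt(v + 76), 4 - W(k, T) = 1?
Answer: sqrt(79)/84604 ≈ 0.00010506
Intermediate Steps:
W(k, T) = 3 (W(k, T) = 4 - 1*1 = 4 - 1 = 3)
S(v) = sqrt(76 + v)
S(d(W(-5, 4)))/84604 = sqrt(76 + 3)/84604 = sqrt(79)*(1/84604) = sqrt(79)/84604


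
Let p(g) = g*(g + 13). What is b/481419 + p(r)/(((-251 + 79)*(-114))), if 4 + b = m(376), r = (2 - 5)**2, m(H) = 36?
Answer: 15991403/1573277292 ≈ 0.010164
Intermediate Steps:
r = 9 (r = (-3)**2 = 9)
p(g) = g*(13 + g)
b = 32 (b = -4 + 36 = 32)
b/481419 + p(r)/(((-251 + 79)*(-114))) = 32/481419 + (9*(13 + 9))/(((-251 + 79)*(-114))) = 32*(1/481419) + (9*22)/((-172*(-114))) = 32/481419 + 198/19608 = 32/481419 + 198*(1/19608) = 32/481419 + 33/3268 = 15991403/1573277292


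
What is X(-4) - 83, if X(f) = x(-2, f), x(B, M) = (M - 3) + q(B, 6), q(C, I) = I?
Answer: -84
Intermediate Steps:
x(B, M) = 3 + M (x(B, M) = (M - 3) + 6 = (-3 + M) + 6 = 3 + M)
X(f) = 3 + f
X(-4) - 83 = (3 - 4) - 83 = -1 - 83 = -84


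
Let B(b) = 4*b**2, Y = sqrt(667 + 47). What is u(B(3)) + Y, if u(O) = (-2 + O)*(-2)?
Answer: -68 + sqrt(714) ≈ -41.279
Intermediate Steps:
Y = sqrt(714) ≈ 26.721
u(O) = 4 - 2*O
u(B(3)) + Y = (4 - 8*3**2) + sqrt(714) = (4 - 8*9) + sqrt(714) = (4 - 2*36) + sqrt(714) = (4 - 72) + sqrt(714) = -68 + sqrt(714)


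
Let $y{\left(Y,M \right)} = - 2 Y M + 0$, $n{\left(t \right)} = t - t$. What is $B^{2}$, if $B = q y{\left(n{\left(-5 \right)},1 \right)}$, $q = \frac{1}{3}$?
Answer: $0$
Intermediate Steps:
$n{\left(t \right)} = 0$
$y{\left(Y,M \right)} = - 2 M Y$ ($y{\left(Y,M \right)} = - 2 M Y + 0 = - 2 M Y$)
$q = \frac{1}{3} \approx 0.33333$
$B = 0$ ($B = \frac{\left(-2\right) 1 \cdot 0}{3} = \frac{1}{3} \cdot 0 = 0$)
$B^{2} = 0^{2} = 0$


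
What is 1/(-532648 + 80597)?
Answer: -1/452051 ≈ -2.2121e-6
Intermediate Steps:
1/(-532648 + 80597) = 1/(-452051) = -1/452051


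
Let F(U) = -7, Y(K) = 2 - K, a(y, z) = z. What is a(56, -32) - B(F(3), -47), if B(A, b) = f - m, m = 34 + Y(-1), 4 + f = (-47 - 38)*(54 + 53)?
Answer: 9104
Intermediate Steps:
f = -9099 (f = -4 + (-47 - 38)*(54 + 53) = -4 - 85*107 = -4 - 9095 = -9099)
m = 37 (m = 34 + (2 - 1*(-1)) = 34 + (2 + 1) = 34 + 3 = 37)
B(A, b) = -9136 (B(A, b) = -9099 - 1*37 = -9099 - 37 = -9136)
a(56, -32) - B(F(3), -47) = -32 - 1*(-9136) = -32 + 9136 = 9104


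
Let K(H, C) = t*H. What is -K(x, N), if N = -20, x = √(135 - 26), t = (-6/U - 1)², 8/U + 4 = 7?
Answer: -169*√109/16 ≈ -110.28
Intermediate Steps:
U = 8/3 (U = 8/(-4 + 7) = 8/3 ≈ 2.6667)
t = 169/16 (t = (-6/8/3 - 1)² = (-6*3/8 - 1)² = (-9/4 - 1)² = (-13/4)² = 169/16 ≈ 10.563)
x = √109 ≈ 10.440
K(H, C) = 169*H/16
-K(x, N) = -169*√109/16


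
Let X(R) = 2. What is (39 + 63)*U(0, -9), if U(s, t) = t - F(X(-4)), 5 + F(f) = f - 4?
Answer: -204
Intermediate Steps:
F(f) = -9 + f (F(f) = -5 + (f - 4) = -5 + (-4 + f) = -9 + f)
U(s, t) = 7 + t (U(s, t) = t - (-9 + 2) = t - 1*(-7) = t + 7 = 7 + t)
(39 + 63)*U(0, -9) = (39 + 63)*(7 - 9) = 102*(-2) = -204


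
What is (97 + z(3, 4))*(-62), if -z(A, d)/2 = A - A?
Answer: -6014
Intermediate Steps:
z(A, d) = 0 (z(A, d) = -2*(A - A) = -2*0 = 0)
(97 + z(3, 4))*(-62) = (97 + 0)*(-62) = 97*(-62) = -6014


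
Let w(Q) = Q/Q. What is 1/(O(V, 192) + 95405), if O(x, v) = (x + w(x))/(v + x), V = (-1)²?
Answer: 193/18413167 ≈ 1.0482e-5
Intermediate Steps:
w(Q) = 1
V = 1
O(x, v) = (1 + x)/(v + x) (O(x, v) = (x + 1)/(v + x) = (1 + x)/(v + x))
1/(O(V, 192) + 95405) = 1/((1 + 1)/(192 + 1) + 95405) = 1/(2/193 + 95405) = 1/(18413167/193) = 193/18413167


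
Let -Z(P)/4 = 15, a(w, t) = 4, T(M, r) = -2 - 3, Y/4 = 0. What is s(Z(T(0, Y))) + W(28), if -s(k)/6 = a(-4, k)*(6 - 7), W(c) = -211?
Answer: -187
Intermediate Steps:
Y = 0 (Y = 4*0 = 0)
T(M, r) = -5
Z(P) = -60 (Z(P) = -4*15 = -60)
s(k) = 24 (s(k) = -24*(6 - 7) = -24*(-1) = -6*(-4) = 24)
s(Z(T(0, Y))) + W(28) = 24 - 211 = -187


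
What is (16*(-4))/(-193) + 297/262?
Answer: 74089/50566 ≈ 1.4652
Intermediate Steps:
(16*(-4))/(-193) + 297/262 = -64*(-1/193) + 297*(1/262) = 64/193 + 297/262 = 74089/50566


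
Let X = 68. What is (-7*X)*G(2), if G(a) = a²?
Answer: -1904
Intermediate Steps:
(-7*X)*G(2) = -7*68*2² = -476*4 = -1904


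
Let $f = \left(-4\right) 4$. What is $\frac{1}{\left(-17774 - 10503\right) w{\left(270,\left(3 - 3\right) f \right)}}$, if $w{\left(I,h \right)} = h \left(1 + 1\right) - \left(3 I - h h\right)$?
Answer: $\frac{1}{22904370} \approx 4.366 \cdot 10^{-8}$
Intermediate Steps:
$f = -16$
$w{\left(I,h \right)} = h^{2} - 3 I + 2 h$ ($w{\left(I,h \right)} = h 2 - \left(- h^{2} + 3 I\right) = 2 h - \left(- h^{2} + 3 I\right) = h^{2} - 3 I + 2 h$)
$\frac{1}{\left(-17774 - 10503\right) w{\left(270,\left(3 - 3\right) f \right)}} = \frac{1}{\left(-17774 - 10503\right) \left(\left(\left(3 - 3\right) \left(-16\right)\right)^{2} - 810 + 2 \left(3 - 3\right) \left(-16\right)\right)} = \frac{1}{\left(-28277\right) \left(\left(0 \left(-16\right)\right)^{2} - 810 + 2 \cdot 0 \left(-16\right)\right)} = - \frac{1}{28277 \left(0^{2} - 810 + 2 \cdot 0\right)} = - \frac{1}{28277 \left(0 - 810 + 0\right)} = - \frac{1}{28277 \left(-810\right)} = \left(- \frac{1}{28277}\right) \left(- \frac{1}{810}\right) = \frac{1}{22904370}$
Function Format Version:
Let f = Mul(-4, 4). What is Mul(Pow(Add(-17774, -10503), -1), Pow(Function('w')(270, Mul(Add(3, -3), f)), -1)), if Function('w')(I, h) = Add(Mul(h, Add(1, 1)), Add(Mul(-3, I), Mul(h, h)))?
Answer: Rational(1, 22904370) ≈ 4.3660e-8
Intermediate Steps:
f = -16
Function('w')(I, h) = Add(Pow(h, 2), Mul(-3, I), Mul(2, h)) (Function('w')(I, h) = Add(Mul(h, 2), Add(Mul(-3, I), Pow(h, 2))) = Add(Mul(2, h), Add(Pow(h, 2), Mul(-3, I))) = Add(Pow(h, 2), Mul(-3, I), Mul(2, h)))
Mul(Pow(Add(-17774, -10503), -1), Pow(Function('w')(270, Mul(Add(3, -3), f)), -1)) = Mul(Pow(Add(-17774, -10503), -1), Pow(Add(Pow(Mul(Add(3, -3), -16), 2), Mul(-3, 270), Mul(2, Mul(Add(3, -3), -16))), -1)) = Mul(Pow(-28277, -1), Pow(Add(Pow(Mul(0, -16), 2), -810, Mul(2, Mul(0, -16))), -1)) = Mul(Rational(-1, 28277), Pow(Add(Pow(0, 2), -810, Mul(2, 0)), -1)) = Mul(Rational(-1, 28277), Pow(Add(0, -810, 0), -1)) = Mul(Rational(-1, 28277), Pow(-810, -1)) = Mul(Rational(-1, 28277), Rational(-1, 810)) = Rational(1, 22904370)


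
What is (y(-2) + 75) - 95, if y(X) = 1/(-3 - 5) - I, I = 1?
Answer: -169/8 ≈ -21.125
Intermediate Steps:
y(X) = -9/8 (y(X) = 1/(-3 - 5) - 1*1 = 1/(-8) - 1 = -⅛ - 1 = -9/8)
(y(-2) + 75) - 95 = (-9/8 + 75) - 95 = 591/8 - 95 = -169/8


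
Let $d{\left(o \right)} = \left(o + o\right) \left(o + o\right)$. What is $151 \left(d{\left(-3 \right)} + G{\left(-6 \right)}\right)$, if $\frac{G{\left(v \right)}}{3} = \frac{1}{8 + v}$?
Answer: $\frac{11325}{2} \approx 5662.5$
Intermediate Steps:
$G{\left(v \right)} = \frac{3}{8 + v}$
$d{\left(o \right)} = 4 o^{2}$ ($d{\left(o \right)} = 2 o 2 o = 4 o^{2}$)
$151 \left(d{\left(-3 \right)} + G{\left(-6 \right)}\right) = 151 \left(4 \left(-3\right)^{2} + \frac{3}{8 - 6}\right) = 151 \left(4 \cdot 9 + \frac{3}{2}\right) = 151 \left(36 + 3 \cdot \frac{1}{2}\right) = 151 \left(36 + \frac{3}{2}\right) = 151 \cdot \frac{75}{2} = \frac{11325}{2}$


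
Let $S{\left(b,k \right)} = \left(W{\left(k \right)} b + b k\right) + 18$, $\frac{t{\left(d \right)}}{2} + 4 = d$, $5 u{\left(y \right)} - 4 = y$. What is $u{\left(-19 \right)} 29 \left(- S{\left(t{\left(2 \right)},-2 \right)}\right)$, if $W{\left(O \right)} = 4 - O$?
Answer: $174$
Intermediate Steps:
$u{\left(y \right)} = \frac{4}{5} + \frac{y}{5}$
$t{\left(d \right)} = -8 + 2 d$
$S{\left(b,k \right)} = 18 + b k + b \left(4 - k\right)$ ($S{\left(b,k \right)} = \left(\left(4 - k\right) b + b k\right) + 18 = \left(b \left(4 - k\right) + b k\right) + 18 = \left(b k + b \left(4 - k\right)\right) + 18 = 18 + b k + b \left(4 - k\right)$)
$u{\left(-19 \right)} 29 \left(- S{\left(t{\left(2 \right)},-2 \right)}\right) = \left(\frac{4}{5} + \frac{1}{5} \left(-19\right)\right) 29 \left(- (18 + 4 \left(-8 + 2 \cdot 2\right))\right) = \left(\frac{4}{5} - \frac{19}{5}\right) 29 \left(- (18 + 4 \left(-8 + 4\right))\right) = \left(-3\right) 29 \left(- (18 + 4 \left(-4\right))\right) = - 87 \left(- (18 - 16)\right) = - 87 \left(\left(-1\right) 2\right) = \left(-87\right) \left(-2\right) = 174$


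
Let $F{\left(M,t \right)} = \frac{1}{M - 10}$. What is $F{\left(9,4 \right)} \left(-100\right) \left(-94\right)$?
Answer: $-9400$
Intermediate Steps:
$F{\left(M,t \right)} = \frac{1}{-10 + M}$
$F{\left(9,4 \right)} \left(-100\right) \left(-94\right) = \frac{1}{-10 + 9} \left(-100\right) \left(-94\right) = \frac{1}{-1} \left(-100\right) \left(-94\right) = \left(-1\right) \left(-100\right) \left(-94\right) = 100 \left(-94\right) = -9400$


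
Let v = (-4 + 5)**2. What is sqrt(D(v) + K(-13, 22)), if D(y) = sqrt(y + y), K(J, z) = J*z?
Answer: sqrt(-286 + sqrt(2)) ≈ 16.87*I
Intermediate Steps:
v = 1 (v = 1**2 = 1)
D(y) = sqrt(2)*sqrt(y) (D(y) = sqrt(2*y) = sqrt(2)*sqrt(y))
sqrt(D(v) + K(-13, 22)) = sqrt(sqrt(2)*sqrt(1) - 13*22) = sqrt(sqrt(2)*1 - 286) = sqrt(sqrt(2) - 286) = sqrt(-286 + sqrt(2))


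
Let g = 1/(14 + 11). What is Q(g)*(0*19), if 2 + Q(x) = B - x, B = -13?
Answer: 0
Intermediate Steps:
g = 1/25 ≈ 0.040000
Q(x) = -15 - x (Q(x) = -2 + (-13 - x) = -15 - x)
Q(g)*(0*19) = (-15 - 1*1/25)*(0*19) = (-15 - 1/25)*0 = -376/25*0 = 0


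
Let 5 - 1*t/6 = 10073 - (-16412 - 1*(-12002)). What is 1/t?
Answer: -1/86868 ≈ -1.1512e-5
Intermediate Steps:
t = -86868 (t = 30 - 6*(10073 - (-16412 - 1*(-12002))) = 30 - 6*(10073 - (-16412 + 12002)) = 30 - 6*(10073 - 1*(-4410)) = 30 - 6*(10073 + 4410) = 30 - 6*14483 = 30 - 86898 = -86868)
1/t = 1/(-86868) = -1/86868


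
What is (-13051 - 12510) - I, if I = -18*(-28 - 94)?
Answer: -27757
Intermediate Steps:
I = 2196 (I = -18*(-122) = 2196)
(-13051 - 12510) - I = (-13051 - 12510) - 1*2196 = -25561 - 2196 = -27757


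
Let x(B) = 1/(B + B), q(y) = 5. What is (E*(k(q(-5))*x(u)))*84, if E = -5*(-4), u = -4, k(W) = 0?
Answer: 0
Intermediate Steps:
x(B) = 1/(2*B)
E = 20
(E*(k(q(-5))*x(u)))*84 = (20*(0*((½)/(-4))))*84 = (20*(0*((½)*(-¼))))*84 = (20*(0*(-⅛)))*84 = (20*0)*84 = 0*84 = 0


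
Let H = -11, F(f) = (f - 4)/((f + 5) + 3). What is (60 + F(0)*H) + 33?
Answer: 197/2 ≈ 98.500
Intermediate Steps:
F(f) = (-4 + f)/(8 + f) (F(f) = (-4 + f)/((5 + f) + 3) = (-4 + f)/(8 + f))
(60 + F(0)*H) + 33 = (60 + ((-4 + 0)/(8 + 0))*(-11)) + 33 = (60 + (-4/8)*(-11)) + 33 = (60 + ((1/8)*(-4))*(-11)) + 33 = (60 - 1/2*(-11)) + 33 = (60 + 11/2) + 33 = 131/2 + 33 = 197/2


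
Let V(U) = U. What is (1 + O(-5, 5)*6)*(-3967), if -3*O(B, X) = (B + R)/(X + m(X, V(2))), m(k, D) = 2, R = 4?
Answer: -35703/7 ≈ -5100.4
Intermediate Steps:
O(B, X) = -(4 + B)/(3*(2 + X)) (O(B, X) = -(B + 4)/(3*(X + 2)) = -(4 + B)/(3*(2 + X)))
(1 + O(-5, 5)*6)*(-3967) = (1 + ((-4 - 1*(-5))/(3*(2 + 5)))*6)*(-3967) = (1 + ((1/3)*(-4 + 5)/7)*6)*(-3967) = (1 + ((1/3)*(1/7)*1)*6)*(-3967) = (1 + (1/21)*6)*(-3967) = (1 + 2/7)*(-3967) = (9/7)*(-3967) = -35703/7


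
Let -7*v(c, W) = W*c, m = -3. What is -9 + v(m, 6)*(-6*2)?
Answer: -279/7 ≈ -39.857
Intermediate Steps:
v(c, W) = -W*c/7
-9 + v(m, 6)*(-6*2) = -9 + (-⅐*6*(-3))*(-6*2) = -9 + (18/7)*(-12) = -9 - 216/7 = -279/7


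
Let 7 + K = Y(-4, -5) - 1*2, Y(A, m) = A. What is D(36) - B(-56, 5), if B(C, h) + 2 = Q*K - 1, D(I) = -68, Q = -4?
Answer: -117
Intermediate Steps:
K = -13 (K = -7 + (-4 - 1*2) = -7 + (-4 - 2) = -7 - 6 = -13)
B(C, h) = 49 (B(C, h) = -2 + (-4*(-13) - 1) = -2 + (52 - 1) = -2 + 51 = 49)
D(36) - B(-56, 5) = -68 - 1*49 = -68 - 49 = -117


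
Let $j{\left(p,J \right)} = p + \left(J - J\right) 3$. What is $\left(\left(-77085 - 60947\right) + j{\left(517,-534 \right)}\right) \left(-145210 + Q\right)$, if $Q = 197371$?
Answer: $-7172919915$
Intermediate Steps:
$j{\left(p,J \right)} = p$ ($j{\left(p,J \right)} = p + 0 \cdot 3 = p + 0 = p$)
$\left(\left(-77085 - 60947\right) + j{\left(517,-534 \right)}\right) \left(-145210 + Q\right) = \left(\left(-77085 - 60947\right) + 517\right) \left(-145210 + 197371\right) = \left(-138032 + 517\right) 52161 = \left(-137515\right) 52161 = -7172919915$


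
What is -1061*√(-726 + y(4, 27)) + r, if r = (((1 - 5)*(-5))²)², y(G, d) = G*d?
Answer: 160000 - 1061*I*√618 ≈ 1.6e+5 - 26376.0*I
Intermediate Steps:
r = 160000 (r = ((-4*(-5))²)² = (20²)² = 400² = 160000)
-1061*√(-726 + y(4, 27)) + r = -1061*√(-726 + 4*27) + 160000 = -1061*√(-726 + 108) + 160000 = -1061*I*√618 + 160000 = 160000 - 1061*I*√618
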